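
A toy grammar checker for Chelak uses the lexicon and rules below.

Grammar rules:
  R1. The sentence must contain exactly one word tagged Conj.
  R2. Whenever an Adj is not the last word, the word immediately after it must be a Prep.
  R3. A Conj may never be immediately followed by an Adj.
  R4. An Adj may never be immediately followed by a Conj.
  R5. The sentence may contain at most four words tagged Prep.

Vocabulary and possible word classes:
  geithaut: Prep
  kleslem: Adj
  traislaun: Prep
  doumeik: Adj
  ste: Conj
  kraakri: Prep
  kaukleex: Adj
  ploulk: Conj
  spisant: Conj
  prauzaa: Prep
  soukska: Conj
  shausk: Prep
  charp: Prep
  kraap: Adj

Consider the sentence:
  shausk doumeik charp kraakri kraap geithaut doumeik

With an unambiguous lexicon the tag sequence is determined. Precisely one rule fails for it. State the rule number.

Fixed tagging: Prep Adj Prep Prep Adj Prep Adj.
Checking each rule: R1 fail, R2 pass, R3 pass, R4 pass, R5 pass.
Only rule 1 fails.

1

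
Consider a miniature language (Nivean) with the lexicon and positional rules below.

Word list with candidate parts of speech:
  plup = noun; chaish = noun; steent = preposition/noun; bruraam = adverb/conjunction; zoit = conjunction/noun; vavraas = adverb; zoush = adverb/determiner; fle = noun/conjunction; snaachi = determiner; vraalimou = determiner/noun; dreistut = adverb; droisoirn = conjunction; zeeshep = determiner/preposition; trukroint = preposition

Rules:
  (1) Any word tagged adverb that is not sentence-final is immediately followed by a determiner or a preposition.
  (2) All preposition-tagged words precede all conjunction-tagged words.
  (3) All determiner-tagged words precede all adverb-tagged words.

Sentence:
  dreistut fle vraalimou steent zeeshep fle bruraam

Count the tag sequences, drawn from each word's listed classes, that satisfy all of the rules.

0

Candidates per position — 1:dreistut {adverb}; 2:fle {noun,conjunction}; 3:vraalimou {determiner,noun}; 4:steent {preposition,noun}; 5:zeeshep {determiner,preposition}; 6:fle {noun,conjunction}; 7:bruraam {adverb,conjunction}.
There are 64 candidate sequences in total.
Rule 1 cannot be satisfied by any choice of tags from the lexicon.
So there is no consistent tagging.
Count = 0.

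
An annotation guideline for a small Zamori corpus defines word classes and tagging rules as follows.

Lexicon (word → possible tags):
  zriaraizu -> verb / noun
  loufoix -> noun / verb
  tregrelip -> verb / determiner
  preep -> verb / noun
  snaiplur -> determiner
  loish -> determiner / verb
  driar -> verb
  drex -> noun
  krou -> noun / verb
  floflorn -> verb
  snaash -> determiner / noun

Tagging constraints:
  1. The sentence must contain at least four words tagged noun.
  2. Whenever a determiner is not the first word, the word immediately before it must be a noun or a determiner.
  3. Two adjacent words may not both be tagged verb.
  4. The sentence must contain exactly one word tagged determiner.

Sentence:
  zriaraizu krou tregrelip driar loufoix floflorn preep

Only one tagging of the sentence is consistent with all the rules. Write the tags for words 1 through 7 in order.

Candidates per position — 1:zriaraizu {verb,noun}; 2:krou {noun,verb}; 3:tregrelip {verb,determiner}; 4:driar {verb}; 5:loufoix {noun,verb}; 6:floflorn {verb}; 7:preep {verb,noun}.
Word 1 cannot be verb — rule 1 would then fail for every completion. It is noun.
Word 2 cannot be verb — rule 1 would then fail for every completion. It is noun.
Word 3 cannot be verb — rule 3 would then fail for every completion. It is determiner.
Word 5 cannot be verb — rule 1 would then fail for every completion. It is noun.
Word 7 cannot be verb — rule 1 would then fail for every completion. It is noun.
The unique satisfying tagging is: noun noun determiner verb noun verb noun.
Checking: rule 1 ok; rule 2 ok; rule 3 ok; rule 4 ok.

noun noun determiner verb noun verb noun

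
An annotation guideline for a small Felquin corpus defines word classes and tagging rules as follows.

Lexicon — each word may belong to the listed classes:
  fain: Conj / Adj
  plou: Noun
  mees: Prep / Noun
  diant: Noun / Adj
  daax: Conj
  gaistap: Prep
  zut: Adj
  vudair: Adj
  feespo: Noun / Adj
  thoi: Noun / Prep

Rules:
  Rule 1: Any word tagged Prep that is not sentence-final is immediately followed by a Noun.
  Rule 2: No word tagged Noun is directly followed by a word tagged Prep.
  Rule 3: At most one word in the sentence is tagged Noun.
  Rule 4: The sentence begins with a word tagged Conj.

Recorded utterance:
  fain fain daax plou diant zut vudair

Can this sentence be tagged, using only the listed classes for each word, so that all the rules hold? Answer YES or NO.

YES

Candidates per position — 1:fain {Conj,Adj}; 2:fain {Conj,Adj}; 3:daax {Conj}; 4:plou {Noun}; 5:diant {Noun,Adj}; 6:zut {Adj}; 7:vudair {Adj}.
One satisfying assignment: Conj Adj Conj Noun Adj Adj Adj.
Checking: rule 1 ok; rule 2 ok; rule 3 ok; rule 4 ok.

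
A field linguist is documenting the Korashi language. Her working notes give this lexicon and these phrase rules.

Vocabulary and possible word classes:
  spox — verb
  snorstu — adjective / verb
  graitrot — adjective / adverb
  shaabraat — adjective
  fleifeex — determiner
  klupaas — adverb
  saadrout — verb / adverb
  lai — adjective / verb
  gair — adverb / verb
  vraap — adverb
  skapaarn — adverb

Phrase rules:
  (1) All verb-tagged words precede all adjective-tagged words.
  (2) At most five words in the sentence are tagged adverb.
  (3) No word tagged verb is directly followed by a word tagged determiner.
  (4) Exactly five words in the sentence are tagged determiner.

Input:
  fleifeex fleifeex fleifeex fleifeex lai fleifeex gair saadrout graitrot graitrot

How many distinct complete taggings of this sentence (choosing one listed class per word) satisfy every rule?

4

Candidates per position — 1:fleifeex {determiner}; 2:fleifeex {determiner}; 3:fleifeex {determiner}; 4:fleifeex {determiner}; 5:lai {adjective,verb}; 6:fleifeex {determiner}; 7:gair {adverb,verb}; 8:saadrout {verb,adverb}; 9:graitrot {adjective,adverb}; 10:graitrot {adjective,adverb}.
There are 32 candidate sequences in total.
The sequences that satisfy every rule: determiner determiner determiner determiner adjective determiner adverb adverb adjective adjective; determiner determiner determiner determiner adjective determiner adverb adverb adjective adverb; determiner determiner determiner determiner adjective determiner adverb adverb adverb adjective; determiner determiner determiner determiner adjective determiner adverb adverb adverb adverb.
Count = 4.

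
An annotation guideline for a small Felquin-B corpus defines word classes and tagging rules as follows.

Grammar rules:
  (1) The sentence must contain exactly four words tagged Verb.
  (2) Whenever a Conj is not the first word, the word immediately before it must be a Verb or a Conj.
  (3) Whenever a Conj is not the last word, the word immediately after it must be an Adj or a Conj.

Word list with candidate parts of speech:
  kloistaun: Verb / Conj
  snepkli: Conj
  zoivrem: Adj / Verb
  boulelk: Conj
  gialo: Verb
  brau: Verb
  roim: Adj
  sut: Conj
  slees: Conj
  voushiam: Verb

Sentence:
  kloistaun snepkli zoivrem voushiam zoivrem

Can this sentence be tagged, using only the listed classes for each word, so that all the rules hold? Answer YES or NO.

Candidates per position — 1:kloistaun {Verb,Conj}; 2:snepkli {Conj}; 3:zoivrem {Adj,Verb}; 4:voushiam {Verb}; 5:zoivrem {Adj,Verb}.
Every candidate sequence violates at least one rule; no consistent tagging exists.

NO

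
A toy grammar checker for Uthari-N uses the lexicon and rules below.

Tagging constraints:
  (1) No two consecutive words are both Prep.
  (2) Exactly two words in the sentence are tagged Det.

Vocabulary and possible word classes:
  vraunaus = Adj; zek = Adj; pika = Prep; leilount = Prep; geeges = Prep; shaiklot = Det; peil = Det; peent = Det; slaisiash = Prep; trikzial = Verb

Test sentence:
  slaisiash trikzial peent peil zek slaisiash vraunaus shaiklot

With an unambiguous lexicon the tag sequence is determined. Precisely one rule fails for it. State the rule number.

2

Fixed tagging: Prep Verb Det Det Adj Prep Adj Det.
Applying the rules: R1 ✓, R2 ✗.
Only rule 2 fails.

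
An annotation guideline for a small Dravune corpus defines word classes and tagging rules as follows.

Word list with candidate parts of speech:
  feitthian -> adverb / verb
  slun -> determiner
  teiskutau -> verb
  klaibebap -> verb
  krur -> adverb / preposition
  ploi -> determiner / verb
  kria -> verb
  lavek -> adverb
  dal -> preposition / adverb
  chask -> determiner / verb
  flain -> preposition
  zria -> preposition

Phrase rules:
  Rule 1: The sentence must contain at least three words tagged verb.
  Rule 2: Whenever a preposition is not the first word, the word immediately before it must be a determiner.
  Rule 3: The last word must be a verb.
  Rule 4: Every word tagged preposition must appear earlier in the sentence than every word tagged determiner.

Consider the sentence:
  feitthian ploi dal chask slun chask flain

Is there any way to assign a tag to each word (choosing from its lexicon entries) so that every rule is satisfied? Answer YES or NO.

NO

Candidates per position — 1:feitthian {adverb,verb}; 2:ploi {determiner,verb}; 3:dal {preposition,adverb}; 4:chask {determiner,verb}; 5:slun {determiner}; 6:chask {determiner,verb}; 7:flain {preposition}.
Rule 3 cannot be satisfied by any choice of tags from the lexicon.
So there is no consistent tagging.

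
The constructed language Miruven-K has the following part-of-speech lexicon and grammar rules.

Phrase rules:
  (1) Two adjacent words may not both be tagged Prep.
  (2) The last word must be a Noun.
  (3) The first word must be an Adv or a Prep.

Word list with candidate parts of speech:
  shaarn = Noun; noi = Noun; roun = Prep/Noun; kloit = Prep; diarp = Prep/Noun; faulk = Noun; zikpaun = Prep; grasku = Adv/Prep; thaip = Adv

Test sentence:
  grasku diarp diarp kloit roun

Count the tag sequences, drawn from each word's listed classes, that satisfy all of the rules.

Candidates per position — 1:grasku {Adv,Prep}; 2:diarp {Prep,Noun}; 3:diarp {Prep,Noun}; 4:kloit {Prep}; 5:roun {Prep,Noun}.
There are 16 candidate sequences in total.
The sequences that satisfy every rule: Adv Prep Noun Prep Noun; Adv Noun Noun Prep Noun; Prep Noun Noun Prep Noun.
Count = 3.

3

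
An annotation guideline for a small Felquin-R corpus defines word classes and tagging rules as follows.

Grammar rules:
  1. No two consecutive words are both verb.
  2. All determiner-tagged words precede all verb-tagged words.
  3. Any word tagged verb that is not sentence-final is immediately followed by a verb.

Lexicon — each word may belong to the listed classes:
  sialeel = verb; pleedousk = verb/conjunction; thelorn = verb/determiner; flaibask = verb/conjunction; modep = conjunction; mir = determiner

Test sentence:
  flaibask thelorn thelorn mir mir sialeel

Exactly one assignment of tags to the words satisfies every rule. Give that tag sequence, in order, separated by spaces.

conjunction determiner determiner determiner determiner verb

Candidates per position — 1:flaibask {verb,conjunction}; 2:thelorn {verb,determiner}; 3:thelorn {verb,determiner}; 4:mir {determiner}; 5:mir {determiner}; 6:sialeel {verb}.
At position 1, choosing verb makes rule 2 impossible to satisfy; hence conjunction.
At position 2, choosing verb makes rule 2 impossible to satisfy; hence determiner.
At position 3, choosing verb makes rule 2 impossible to satisfy; hence determiner.
That leaves exactly one tagging: conjunction determiner determiner determiner determiner verb.
Check: rule 1 ✓; rule 2 ✓; rule 3 ✓.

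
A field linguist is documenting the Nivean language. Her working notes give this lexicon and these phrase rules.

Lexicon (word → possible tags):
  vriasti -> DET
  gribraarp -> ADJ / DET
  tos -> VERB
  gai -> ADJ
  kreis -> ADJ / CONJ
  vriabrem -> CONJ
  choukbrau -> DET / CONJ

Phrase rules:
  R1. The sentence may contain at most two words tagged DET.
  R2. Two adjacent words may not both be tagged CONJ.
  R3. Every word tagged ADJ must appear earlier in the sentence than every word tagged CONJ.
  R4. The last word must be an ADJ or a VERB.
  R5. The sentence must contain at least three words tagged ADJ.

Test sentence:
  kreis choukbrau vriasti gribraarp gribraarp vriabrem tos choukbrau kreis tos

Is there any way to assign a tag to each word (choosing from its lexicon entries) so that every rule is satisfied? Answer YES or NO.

NO

Candidates per position — 1:kreis {ADJ,CONJ}; 2:choukbrau {DET,CONJ}; 3:vriasti {DET}; 4:gribraarp {ADJ,DET}; 5:gribraarp {ADJ,DET}; 6:vriabrem {CONJ}; 7:tos {VERB}; 8:choukbrau {DET,CONJ}; 9:kreis {ADJ,CONJ}; 10:tos {VERB}.
Every candidate sequence violates at least one rule; no consistent tagging exists.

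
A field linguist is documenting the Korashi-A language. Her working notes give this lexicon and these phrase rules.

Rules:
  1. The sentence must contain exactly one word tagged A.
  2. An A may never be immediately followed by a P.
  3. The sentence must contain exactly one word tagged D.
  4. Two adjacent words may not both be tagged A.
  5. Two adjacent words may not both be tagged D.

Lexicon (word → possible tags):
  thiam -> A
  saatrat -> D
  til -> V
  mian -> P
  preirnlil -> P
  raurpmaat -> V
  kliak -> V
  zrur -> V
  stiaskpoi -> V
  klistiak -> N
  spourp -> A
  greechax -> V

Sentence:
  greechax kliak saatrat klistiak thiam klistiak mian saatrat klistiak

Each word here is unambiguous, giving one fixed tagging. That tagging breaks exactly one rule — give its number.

3

Fixed tagging: V V D N A N P D N.
Applying the rules: R1 pass, R2 pass, R3 fail, R4 pass, R5 pass.
Only rule 3 fails.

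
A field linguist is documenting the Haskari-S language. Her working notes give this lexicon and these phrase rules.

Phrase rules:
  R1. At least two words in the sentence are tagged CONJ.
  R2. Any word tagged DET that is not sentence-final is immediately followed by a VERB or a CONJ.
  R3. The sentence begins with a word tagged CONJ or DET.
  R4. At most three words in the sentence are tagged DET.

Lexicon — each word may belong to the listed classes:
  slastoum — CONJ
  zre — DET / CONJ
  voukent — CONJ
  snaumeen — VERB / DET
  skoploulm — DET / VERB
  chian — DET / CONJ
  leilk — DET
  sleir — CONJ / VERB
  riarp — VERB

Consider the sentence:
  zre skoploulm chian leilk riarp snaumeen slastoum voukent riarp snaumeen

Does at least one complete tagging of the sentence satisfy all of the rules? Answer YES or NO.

Candidates per position — 1:zre {DET,CONJ}; 2:skoploulm {DET,VERB}; 3:chian {DET,CONJ}; 4:leilk {DET}; 5:riarp {VERB}; 6:snaumeen {VERB,DET}; 7:slastoum {CONJ}; 8:voukent {CONJ}; 9:riarp {VERB}; 10:snaumeen {VERB,DET}.
One satisfying assignment: CONJ DET CONJ DET VERB DET CONJ CONJ VERB VERB.
Check: rule 1 ok; rule 2 ok; rule 3 ok; rule 4 ok.

YES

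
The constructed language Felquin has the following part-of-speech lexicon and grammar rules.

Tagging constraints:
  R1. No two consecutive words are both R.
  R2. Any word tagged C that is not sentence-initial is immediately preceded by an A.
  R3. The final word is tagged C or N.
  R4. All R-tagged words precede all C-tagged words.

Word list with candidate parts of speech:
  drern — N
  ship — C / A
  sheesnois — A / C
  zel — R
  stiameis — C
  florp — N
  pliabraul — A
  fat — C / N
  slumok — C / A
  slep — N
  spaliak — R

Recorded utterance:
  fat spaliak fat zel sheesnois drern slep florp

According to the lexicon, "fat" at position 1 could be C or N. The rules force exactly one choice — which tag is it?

Candidates per position — 1:fat {C,N}; 2:spaliak {R}; 3:fat {C,N}; 4:zel {R}; 5:sheesnois {A,C}; 6:drern {N}; 7:slep {N}; 8:florp {N}.
Position 1: C is ruled out by rule 4; that leaves N.
Position 3: C is ruled out by rule 2; that leaves N.
Position 5: C is ruled out by rule 2; that leaves A.
So the tagging must be: N R N R A N N N.
Verifying each rule — rule 1 ✓; rule 2 ✓; rule 3 ✓; rule 4 ✓.

N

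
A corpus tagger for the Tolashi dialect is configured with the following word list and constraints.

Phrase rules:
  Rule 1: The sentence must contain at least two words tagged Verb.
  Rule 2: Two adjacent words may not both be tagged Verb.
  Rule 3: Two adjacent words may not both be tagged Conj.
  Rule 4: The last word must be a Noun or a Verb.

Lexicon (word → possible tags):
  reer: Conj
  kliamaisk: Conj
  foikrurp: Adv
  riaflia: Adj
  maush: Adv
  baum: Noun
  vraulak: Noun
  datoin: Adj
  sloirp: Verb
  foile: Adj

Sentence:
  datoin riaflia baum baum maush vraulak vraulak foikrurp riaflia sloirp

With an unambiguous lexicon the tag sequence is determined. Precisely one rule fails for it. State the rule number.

Fixed tagging: Adj Adj Noun Noun Adv Noun Noun Adv Adj Verb.
Applying the rules: R1 violated, R2 holds, R3 holds, R4 holds.
Only rule 1 fails.

1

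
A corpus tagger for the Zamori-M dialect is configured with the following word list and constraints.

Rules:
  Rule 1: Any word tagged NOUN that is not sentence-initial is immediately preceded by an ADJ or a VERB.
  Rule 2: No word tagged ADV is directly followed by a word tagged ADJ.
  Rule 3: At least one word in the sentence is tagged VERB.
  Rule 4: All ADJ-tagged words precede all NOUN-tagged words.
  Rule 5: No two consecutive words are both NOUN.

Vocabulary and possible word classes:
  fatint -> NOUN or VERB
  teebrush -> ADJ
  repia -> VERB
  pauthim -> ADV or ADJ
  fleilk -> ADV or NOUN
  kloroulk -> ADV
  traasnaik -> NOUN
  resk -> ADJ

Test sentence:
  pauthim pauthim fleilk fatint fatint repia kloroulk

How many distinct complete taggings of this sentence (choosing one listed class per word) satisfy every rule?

Candidates per position — 1:pauthim {ADV,ADJ}; 2:pauthim {ADV,ADJ}; 3:fleilk {ADV,NOUN}; 4:fatint {NOUN,VERB}; 5:fatint {NOUN,VERB}; 6:repia {VERB}; 7:kloroulk {ADV}.
There are 32 candidate sequences in total.
Checking each against the rules leaves 8 sequences.
Count = 8.

8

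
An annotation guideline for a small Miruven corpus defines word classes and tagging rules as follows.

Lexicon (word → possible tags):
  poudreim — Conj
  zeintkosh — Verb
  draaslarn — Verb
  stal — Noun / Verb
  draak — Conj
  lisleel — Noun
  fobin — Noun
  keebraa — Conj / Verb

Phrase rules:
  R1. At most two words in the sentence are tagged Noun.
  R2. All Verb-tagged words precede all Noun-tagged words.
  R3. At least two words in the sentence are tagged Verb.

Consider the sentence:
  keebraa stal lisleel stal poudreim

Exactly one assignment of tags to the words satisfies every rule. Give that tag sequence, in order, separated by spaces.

Candidates per position — 1:keebraa {Conj,Verb}; 2:stal {Noun,Verb}; 3:lisleel {Noun}; 4:stal {Noun,Verb}; 5:poudreim {Conj}.
If word 4 were Verb, no tagging could satisfy rule 2; so word 4 is Noun.
If word 1 were Conj, no tagging could satisfy rule 3; so word 1 is Verb.
If word 2 were Noun, no tagging could satisfy rule 1; so word 2 is Verb.
The only consistent sequence is: Verb Verb Noun Noun Conj.
Rule-by-rule: rule 1 ✓; rule 2 ✓; rule 3 ✓.

Verb Verb Noun Noun Conj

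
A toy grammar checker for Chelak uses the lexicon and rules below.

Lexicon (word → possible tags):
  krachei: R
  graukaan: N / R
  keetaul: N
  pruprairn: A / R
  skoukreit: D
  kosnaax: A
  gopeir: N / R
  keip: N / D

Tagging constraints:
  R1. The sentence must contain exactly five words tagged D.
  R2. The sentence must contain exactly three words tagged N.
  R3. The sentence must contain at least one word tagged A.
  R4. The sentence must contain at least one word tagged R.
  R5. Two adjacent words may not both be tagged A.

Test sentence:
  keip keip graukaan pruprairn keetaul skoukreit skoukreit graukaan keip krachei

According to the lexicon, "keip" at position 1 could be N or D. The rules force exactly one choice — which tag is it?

D

Candidates per position — 1:keip {N,D}; 2:keip {N,D}; 3:graukaan {N,R}; 4:pruprairn {A,R}; 5:keetaul {N}; 6:skoukreit {D}; 7:skoukreit {D}; 8:graukaan {N,R}; 9:keip {N,D}; 10:krachei {R}.
Word 1 cannot be N — rule 1 would then fail for every completion. It is D.
Word 2 cannot be N — rule 1 would then fail for every completion. It is D.
Word 4 cannot be R — rule 3 would then fail for every completion. It is A.
Word 9 cannot be N — rule 1 would then fail for every completion. It is D.
Word 3 cannot be R — rule 2 would then fail for every completion. It is N.
Word 8 cannot be R — rule 2 would then fail for every completion. It is N.
That leaves exactly one tagging: D D N A N D D N D R.
Checking: rule 1 ✓; rule 2 ✓; rule 3 ✓; rule 4 ✓; rule 5 ✓.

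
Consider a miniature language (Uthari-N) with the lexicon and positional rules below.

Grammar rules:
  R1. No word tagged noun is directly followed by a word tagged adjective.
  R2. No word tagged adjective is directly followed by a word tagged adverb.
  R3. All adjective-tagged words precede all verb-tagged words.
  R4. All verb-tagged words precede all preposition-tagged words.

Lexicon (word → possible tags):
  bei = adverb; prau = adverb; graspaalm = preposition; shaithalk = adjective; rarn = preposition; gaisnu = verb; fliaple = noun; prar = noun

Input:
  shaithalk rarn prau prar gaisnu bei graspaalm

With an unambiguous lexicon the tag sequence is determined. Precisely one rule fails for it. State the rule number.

4

Fixed tagging: adjective preposition adverb noun verb adverb preposition.
Applying the rules: R1 pass, R2 pass, R3 pass, R4 fail.
Only rule 4 fails.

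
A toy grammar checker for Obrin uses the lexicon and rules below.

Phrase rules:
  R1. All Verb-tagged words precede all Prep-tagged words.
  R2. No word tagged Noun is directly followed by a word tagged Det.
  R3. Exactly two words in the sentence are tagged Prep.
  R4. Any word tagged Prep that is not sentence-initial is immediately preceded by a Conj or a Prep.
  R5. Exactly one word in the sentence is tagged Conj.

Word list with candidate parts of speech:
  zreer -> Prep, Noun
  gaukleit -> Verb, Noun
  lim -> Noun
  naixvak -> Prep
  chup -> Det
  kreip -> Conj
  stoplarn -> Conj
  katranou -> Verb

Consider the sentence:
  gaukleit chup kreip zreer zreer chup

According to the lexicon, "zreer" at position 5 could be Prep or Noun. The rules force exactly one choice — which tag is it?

Candidates per position — 1:gaukleit {Verb,Noun}; 2:chup {Det}; 3:kreip {Conj}; 4:zreer {Prep,Noun}; 5:zreer {Prep,Noun}; 6:chup {Det}.
Word 1 cannot be Noun — rule 2 would then fail for every completion. It is Verb.
Word 4 cannot be Noun — rule 3 would then fail for every completion. It is Prep.
Word 5 cannot be Noun — rule 2 would then fail for every completion. It is Prep.
The unique satisfying tagging is: Verb Det Conj Prep Prep Det.
Verifying each rule — rule 1 satisfied; rule 2 satisfied; rule 3 satisfied; rule 4 satisfied; rule 5 satisfied.

Prep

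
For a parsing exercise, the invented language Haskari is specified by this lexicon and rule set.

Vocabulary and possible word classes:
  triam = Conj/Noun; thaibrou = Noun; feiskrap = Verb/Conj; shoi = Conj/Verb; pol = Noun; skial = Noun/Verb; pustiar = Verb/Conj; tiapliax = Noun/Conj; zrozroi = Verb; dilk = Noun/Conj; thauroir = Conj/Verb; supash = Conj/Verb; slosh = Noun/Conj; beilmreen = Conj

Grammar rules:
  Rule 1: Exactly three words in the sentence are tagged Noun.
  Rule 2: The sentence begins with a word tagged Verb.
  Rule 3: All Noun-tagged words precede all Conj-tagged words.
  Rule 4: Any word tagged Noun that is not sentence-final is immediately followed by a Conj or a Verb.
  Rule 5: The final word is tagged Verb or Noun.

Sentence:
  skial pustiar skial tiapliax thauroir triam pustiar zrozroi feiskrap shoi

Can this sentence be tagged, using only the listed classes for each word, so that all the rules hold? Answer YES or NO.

NO

Candidates per position — 1:skial {Noun,Verb}; 2:pustiar {Verb,Conj}; 3:skial {Noun,Verb}; 4:tiapliax {Noun,Conj}; 5:thauroir {Conj,Verb}; 6:triam {Conj,Noun}; 7:pustiar {Verb,Conj}; 8:zrozroi {Verb}; 9:feiskrap {Verb,Conj}; 10:shoi {Conj,Verb}.
Every candidate sequence violates at least one rule; no consistent tagging exists.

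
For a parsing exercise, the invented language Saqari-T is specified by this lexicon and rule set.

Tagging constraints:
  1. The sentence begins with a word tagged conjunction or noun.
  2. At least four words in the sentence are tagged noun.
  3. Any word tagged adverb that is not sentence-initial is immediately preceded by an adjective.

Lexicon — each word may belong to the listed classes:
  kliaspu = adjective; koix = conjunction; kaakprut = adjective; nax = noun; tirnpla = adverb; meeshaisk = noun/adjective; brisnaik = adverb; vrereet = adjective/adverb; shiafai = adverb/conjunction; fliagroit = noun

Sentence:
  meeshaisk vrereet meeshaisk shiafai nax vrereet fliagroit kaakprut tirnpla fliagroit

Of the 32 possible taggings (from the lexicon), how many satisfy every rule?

3

Candidates per position — 1:meeshaisk {noun,adjective}; 2:vrereet {adjective,adverb}; 3:meeshaisk {noun,adjective}; 4:shiafai {adverb,conjunction}; 5:nax {noun}; 6:vrereet {adjective,adverb}; 7:fliagroit {noun}; 8:kaakprut {adjective}; 9:tirnpla {adverb}; 10:fliagroit {noun}.
There are 32 candidate sequences in total.
The sequences that satisfy every rule: noun adjective noun conjunction noun adjective noun adjective adverb noun; noun adjective adjective adverb noun adjective noun adjective adverb noun; noun adjective adjective conjunction noun adjective noun adjective adverb noun.
Count = 3.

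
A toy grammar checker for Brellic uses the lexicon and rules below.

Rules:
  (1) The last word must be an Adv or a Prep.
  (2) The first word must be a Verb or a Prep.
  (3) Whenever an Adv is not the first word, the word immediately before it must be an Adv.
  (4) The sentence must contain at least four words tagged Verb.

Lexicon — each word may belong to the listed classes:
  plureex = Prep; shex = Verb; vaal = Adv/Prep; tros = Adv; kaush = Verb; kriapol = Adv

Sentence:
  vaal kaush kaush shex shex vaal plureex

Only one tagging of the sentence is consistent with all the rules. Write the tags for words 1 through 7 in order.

Prep Verb Verb Verb Verb Prep Prep

Candidates per position — 1:vaal {Adv,Prep}; 2:kaush {Verb}; 3:kaush {Verb}; 4:shex {Verb}; 5:shex {Verb}; 6:vaal {Adv,Prep}; 7:plureex {Prep}.
Word 1 cannot be Adv — rule 2 would then fail for every completion. It is Prep.
Word 6 cannot be Adv — rule 3 would then fail for every completion. It is Prep.
The unique satisfying tagging is: Prep Verb Verb Verb Verb Prep Prep.
Verifying each rule — rule 1 holds; rule 2 holds; rule 3 holds; rule 4 holds.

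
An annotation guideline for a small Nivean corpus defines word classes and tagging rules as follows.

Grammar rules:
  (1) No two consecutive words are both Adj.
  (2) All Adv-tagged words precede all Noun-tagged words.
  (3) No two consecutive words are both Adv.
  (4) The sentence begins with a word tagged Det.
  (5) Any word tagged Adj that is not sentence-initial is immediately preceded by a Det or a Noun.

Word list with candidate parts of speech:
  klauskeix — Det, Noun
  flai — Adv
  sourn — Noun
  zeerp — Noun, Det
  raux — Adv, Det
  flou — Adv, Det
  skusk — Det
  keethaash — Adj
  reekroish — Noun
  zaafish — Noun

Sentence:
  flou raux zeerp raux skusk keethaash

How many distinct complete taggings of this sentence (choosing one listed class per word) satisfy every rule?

6

Candidates per position — 1:flou {Adv,Det}; 2:raux {Adv,Det}; 3:zeerp {Noun,Det}; 4:raux {Adv,Det}; 5:skusk {Det}; 6:keethaash {Adj}.
There are 16 candidate sequences in total.
Checking each against the rules leaves 6 sequences.
Count = 6.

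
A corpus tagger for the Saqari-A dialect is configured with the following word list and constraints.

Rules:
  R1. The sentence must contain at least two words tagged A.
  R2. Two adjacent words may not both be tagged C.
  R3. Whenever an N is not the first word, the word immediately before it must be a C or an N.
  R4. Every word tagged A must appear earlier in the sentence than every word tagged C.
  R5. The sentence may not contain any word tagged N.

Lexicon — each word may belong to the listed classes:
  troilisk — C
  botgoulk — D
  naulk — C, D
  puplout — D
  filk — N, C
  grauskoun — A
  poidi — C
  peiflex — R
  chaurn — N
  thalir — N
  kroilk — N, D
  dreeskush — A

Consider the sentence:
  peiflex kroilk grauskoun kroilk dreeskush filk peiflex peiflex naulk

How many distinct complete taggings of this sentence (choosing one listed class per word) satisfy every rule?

2

Candidates per position — 1:peiflex {R}; 2:kroilk {N,D}; 3:grauskoun {A}; 4:kroilk {N,D}; 5:dreeskush {A}; 6:filk {N,C}; 7:peiflex {R}; 8:peiflex {R}; 9:naulk {C,D}.
There are 16 candidate sequences in total.
The sequences that satisfy every rule: R D A D A C R R C; R D A D A C R R D.
Count = 2.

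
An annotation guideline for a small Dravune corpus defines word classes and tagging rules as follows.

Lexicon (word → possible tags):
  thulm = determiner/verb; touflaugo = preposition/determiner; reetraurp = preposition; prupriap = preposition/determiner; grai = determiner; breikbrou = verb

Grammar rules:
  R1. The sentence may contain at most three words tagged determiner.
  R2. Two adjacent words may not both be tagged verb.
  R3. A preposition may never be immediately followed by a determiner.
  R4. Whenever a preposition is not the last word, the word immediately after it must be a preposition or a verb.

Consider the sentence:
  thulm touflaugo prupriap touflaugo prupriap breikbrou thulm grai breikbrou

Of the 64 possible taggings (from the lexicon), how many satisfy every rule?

3

Candidates per position — 1:thulm {determiner,verb}; 2:touflaugo {preposition,determiner}; 3:prupriap {preposition,determiner}; 4:touflaugo {preposition,determiner}; 5:prupriap {preposition,determiner}; 6:breikbrou {verb}; 7:thulm {determiner,verb}; 8:grai {determiner}; 9:breikbrou {verb}.
There are 64 candidate sequences in total.
The sequences that satisfy every rule: determiner preposition preposition preposition preposition verb determiner determiner verb; verb preposition preposition preposition preposition verb determiner determiner verb; verb determiner preposition preposition preposition verb determiner determiner verb.
Count = 3.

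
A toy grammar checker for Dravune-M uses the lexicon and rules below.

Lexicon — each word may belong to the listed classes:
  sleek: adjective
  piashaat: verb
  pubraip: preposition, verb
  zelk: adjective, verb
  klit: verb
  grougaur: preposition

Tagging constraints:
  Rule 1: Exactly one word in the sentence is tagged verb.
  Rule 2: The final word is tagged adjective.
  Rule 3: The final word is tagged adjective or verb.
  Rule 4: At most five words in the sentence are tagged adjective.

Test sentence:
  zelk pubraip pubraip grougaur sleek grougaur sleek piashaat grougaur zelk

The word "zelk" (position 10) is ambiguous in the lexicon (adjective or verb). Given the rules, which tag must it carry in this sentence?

adjective

Candidates per position — 1:zelk {adjective,verb}; 2:pubraip {preposition,verb}; 3:pubraip {preposition,verb}; 4:grougaur {preposition}; 5:sleek {adjective}; 6:grougaur {preposition}; 7:sleek {adjective}; 8:piashaat {verb}; 9:grougaur {preposition}; 10:zelk {adjective,verb}.
Position 1: tagging it verb would leave rule 1 unsatisfiable, so it must be adjective.
Position 2: tagging it verb would leave rule 1 unsatisfiable, so it must be preposition.
Position 3: tagging it verb would leave rule 1 unsatisfiable, so it must be preposition.
Position 10: tagging it verb would leave rule 1 unsatisfiable, so it must be adjective.
The unique satisfying tagging is: adjective preposition preposition preposition adjective preposition adjective verb preposition adjective.
Verifying each rule — rule 1 satisfied; rule 2 satisfied; rule 3 satisfied; rule 4 satisfied.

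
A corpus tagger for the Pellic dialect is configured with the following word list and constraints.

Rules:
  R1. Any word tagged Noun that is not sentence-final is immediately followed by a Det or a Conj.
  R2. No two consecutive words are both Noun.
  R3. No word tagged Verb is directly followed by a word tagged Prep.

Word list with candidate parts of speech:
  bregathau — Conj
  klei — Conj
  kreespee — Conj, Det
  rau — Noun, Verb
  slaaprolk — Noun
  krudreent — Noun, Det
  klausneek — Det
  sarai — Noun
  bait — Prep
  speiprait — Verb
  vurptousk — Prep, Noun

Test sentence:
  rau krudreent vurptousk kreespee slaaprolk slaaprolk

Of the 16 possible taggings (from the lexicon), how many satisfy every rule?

0

Candidates per position — 1:rau {Noun,Verb}; 2:krudreent {Noun,Det}; 3:vurptousk {Prep,Noun}; 4:kreespee {Conj,Det}; 5:slaaprolk {Noun}; 6:slaaprolk {Noun}.
There are 16 candidate sequences in total.
Rule 1 cannot be satisfied by any choice of tags from the lexicon.
So there is no consistent tagging.
Count = 0.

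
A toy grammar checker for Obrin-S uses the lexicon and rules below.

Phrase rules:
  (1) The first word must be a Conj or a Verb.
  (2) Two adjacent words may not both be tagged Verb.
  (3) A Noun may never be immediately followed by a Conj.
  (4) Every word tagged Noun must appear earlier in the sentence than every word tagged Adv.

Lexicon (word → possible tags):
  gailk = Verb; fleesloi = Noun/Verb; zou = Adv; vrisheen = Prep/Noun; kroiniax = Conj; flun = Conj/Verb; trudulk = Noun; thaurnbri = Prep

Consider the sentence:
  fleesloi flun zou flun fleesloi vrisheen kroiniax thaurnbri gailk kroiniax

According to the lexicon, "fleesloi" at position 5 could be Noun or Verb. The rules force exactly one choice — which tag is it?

Candidates per position — 1:fleesloi {Noun,Verb}; 2:flun {Conj,Verb}; 3:zou {Adv}; 4:flun {Conj,Verb}; 5:fleesloi {Noun,Verb}; 6:vrisheen {Prep,Noun}; 7:kroiniax {Conj}; 8:thaurnbri {Prep}; 9:gailk {Verb}; 10:kroiniax {Conj}.
Word 1 cannot be Noun — rule 1 would then fail for every completion. It is Verb.
Word 2 cannot be Verb — rule 2 would then fail for every completion. It is Conj.
Word 5 cannot be Noun — rule 4 would then fail for every completion. It is Verb.
Word 6 cannot be Noun — rule 3 would then fail for every completion. It is Prep.
Word 4 cannot be Verb — rule 2 would then fail for every completion. It is Conj.
The only consistent sequence is: Verb Conj Adv Conj Verb Prep Conj Prep Verb Conj.
Checking: rule 1 holds; rule 2 holds; rule 3 holds; rule 4 holds.

Verb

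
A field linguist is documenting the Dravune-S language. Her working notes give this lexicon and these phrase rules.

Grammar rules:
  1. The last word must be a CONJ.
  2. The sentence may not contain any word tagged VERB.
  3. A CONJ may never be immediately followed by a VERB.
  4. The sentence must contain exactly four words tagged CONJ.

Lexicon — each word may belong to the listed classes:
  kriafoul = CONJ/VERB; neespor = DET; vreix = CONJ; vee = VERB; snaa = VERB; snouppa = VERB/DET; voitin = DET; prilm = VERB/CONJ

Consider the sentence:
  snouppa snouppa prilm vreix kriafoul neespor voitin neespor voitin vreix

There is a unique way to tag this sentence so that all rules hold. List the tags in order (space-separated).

Candidates per position — 1:snouppa {VERB,DET}; 2:snouppa {VERB,DET}; 3:prilm {VERB,CONJ}; 4:vreix {CONJ}; 5:kriafoul {CONJ,VERB}; 6:neespor {DET}; 7:voitin {DET}; 8:neespor {DET}; 9:voitin {DET}; 10:vreix {CONJ}.
If word 1 were VERB, no tagging could satisfy rule 2; so word 1 is DET.
If word 2 were VERB, no tagging could satisfy rule 2; so word 2 is DET.
If word 3 were VERB, no tagging could satisfy rule 2; so word 3 is CONJ.
If word 5 were VERB, no tagging could satisfy rule 2; so word 5 is CONJ.
The unique satisfying tagging is: DET DET CONJ CONJ CONJ DET DET DET DET CONJ.
Checking: rule 1 ok; rule 2 ok; rule 3 ok; rule 4 ok.

DET DET CONJ CONJ CONJ DET DET DET DET CONJ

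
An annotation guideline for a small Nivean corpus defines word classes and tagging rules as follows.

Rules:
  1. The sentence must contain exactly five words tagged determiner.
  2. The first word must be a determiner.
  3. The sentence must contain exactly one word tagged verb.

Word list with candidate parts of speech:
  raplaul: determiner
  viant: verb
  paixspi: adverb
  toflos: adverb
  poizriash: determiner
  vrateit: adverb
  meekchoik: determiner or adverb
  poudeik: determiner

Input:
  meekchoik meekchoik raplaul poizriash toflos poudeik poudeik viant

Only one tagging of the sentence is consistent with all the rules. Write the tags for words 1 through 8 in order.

determiner adverb determiner determiner adverb determiner determiner verb

Candidates per position — 1:meekchoik {determiner,adverb}; 2:meekchoik {determiner,adverb}; 3:raplaul {determiner}; 4:poizriash {determiner}; 5:toflos {adverb}; 6:poudeik {determiner}; 7:poudeik {determiner}; 8:viant {verb}.
Position 1: tagging it adverb would leave rule 2 unsatisfiable, so it must be determiner.
Position 2: tagging it determiner would leave rule 1 unsatisfiable, so it must be adverb.
The unique satisfying tagging is: determiner adverb determiner determiner adverb determiner determiner verb.
Rule-by-rule: rule 1 holds; rule 2 holds; rule 3 holds.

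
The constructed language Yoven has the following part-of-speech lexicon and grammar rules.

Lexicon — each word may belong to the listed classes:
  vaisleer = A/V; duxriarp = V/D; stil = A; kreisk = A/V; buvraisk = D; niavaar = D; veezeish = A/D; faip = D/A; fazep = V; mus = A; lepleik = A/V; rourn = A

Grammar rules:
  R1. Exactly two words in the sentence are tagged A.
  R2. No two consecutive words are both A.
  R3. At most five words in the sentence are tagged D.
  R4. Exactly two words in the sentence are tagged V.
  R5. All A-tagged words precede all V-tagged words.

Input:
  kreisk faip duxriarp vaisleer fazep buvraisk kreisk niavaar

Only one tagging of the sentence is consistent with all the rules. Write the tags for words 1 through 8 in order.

Candidates per position — 1:kreisk {A,V}; 2:faip {D,A}; 3:duxriarp {V,D}; 4:vaisleer {A,V}; 5:fazep {V}; 6:buvraisk {D}; 7:kreisk {A,V}; 8:niavaar {D}.
Position 7: A is ruled out by rule 5; that leaves V.
Position 1: V is ruled out by rule 4; that leaves A.
Position 2: A is ruled out by rule 2; that leaves D.
Position 3: V is ruled out by rule 4; that leaves D.
Position 4: V is ruled out by rule 1; that leaves A.
So the tagging must be: A D D A V D V D.
Checking: rule 1 ok; rule 2 ok; rule 3 ok; rule 4 ok; rule 5 ok.

A D D A V D V D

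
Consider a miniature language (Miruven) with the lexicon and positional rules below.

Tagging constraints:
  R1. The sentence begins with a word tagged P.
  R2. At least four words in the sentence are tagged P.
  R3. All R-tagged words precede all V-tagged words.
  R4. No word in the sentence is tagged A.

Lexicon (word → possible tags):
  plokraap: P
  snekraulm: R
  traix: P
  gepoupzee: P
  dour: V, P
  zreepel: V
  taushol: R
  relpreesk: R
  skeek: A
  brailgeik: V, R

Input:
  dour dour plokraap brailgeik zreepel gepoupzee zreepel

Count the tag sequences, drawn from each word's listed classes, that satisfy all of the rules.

Candidates per position — 1:dour {V,P}; 2:dour {V,P}; 3:plokraap {P}; 4:brailgeik {V,R}; 5:zreepel {V}; 6:gepoupzee {P}; 7:zreepel {V}.
There are 8 candidate sequences in total.
The sequences that satisfy every rule: P P P V V P V; P P P R V P V.
Count = 2.

2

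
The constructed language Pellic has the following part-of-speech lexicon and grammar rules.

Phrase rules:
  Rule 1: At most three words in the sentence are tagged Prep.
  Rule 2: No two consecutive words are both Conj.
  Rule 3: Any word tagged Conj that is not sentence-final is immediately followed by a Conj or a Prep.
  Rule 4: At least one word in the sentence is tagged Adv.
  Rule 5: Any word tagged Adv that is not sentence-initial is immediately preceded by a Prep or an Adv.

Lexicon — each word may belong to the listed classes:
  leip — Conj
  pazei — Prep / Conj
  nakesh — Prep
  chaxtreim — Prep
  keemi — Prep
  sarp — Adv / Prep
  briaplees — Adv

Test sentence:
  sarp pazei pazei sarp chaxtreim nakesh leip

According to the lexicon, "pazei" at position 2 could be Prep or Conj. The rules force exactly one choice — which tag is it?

Conj

Candidates per position — 1:sarp {Adv,Prep}; 2:pazei {Prep,Conj}; 3:pazei {Prep,Conj}; 4:sarp {Adv,Prep}; 5:chaxtreim {Prep}; 6:nakesh {Prep}; 7:leip {Conj}.
Position 2: the remaining choice is settled jointly with positions 1, 3, 4 — only Conj at position 2 is part of a tagging that satisfies every rule.
The unique satisfying tagging is: Adv Conj Prep Adv Prep Prep Conj.
Checking: rule 1 satisfied; rule 2 satisfied; rule 3 satisfied; rule 4 satisfied; rule 5 satisfied.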